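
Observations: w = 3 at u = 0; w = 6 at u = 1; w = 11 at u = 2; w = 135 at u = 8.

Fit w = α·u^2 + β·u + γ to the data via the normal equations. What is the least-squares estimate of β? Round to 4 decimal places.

β = -0.0844

With design matrix A, AᵀA = [[4113, 521, 69]; [521, 69, 11]; [69, 11, 4]] and Aᵀw = [8690, 1108, 155]ᵀ.
Solving the 3×3 system (Gaussian elimination) gives α = 730/353, β = -149/1765, γ = 5841/1765.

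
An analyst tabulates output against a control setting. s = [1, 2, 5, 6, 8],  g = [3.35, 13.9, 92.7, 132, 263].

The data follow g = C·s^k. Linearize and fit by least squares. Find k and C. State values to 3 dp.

k = 2.081, C = 3.306

Linearized form: ln g = k·ln s + ln C. From the 5 transformed points,
Σln s = 6.1738, Σ(ln s)² = 10.6052, Σln g = 18.8252, Σln s·ln g = 29.4498.
Equations: 10.6052·k + 6.1738·ln C = 29.4498;  6.1738·k + 5·ln C = 18.8252.
Δ = 10.6052·5 − (6.1738)² = 14.9105; k = (29.4498·5 − 6.1738·18.8252)/14.9105 = 2.08085, ln C = (10.6052·18.8252 − 6.1738·29.4498)/14.9105 = 1.19570, so C = exp(1.19570) = 3.30586.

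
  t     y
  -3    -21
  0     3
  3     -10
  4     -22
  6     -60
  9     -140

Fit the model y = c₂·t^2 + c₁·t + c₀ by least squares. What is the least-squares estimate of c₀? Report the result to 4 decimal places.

Compute the Gram sums: Σt^2·t^2 = 8275, Σt^2·t = 1009, Σt^2 = 151, Σt·t = 151, Σt = 19, Σ1 = 6.
For Xᵀy: Σt^2·y = -14131, Σt·y = -1675, Σy = -250.
XᵀX·[c₂, c₁, c₀]ᵀ = Xᵀy becomes [[8275, 1009, 151]; [1009, 151, 19]; [151, 19, 6]]·[c₂, c₁, c₀]ᵀ = [-14131, -1675, -250]ᵀ.
Inverting the 3×3 Gram matrix, [c₂, c₁, c₀]ᵀ = [-24317/12468, 20861/12468, 4403/2078]ᵀ.

c₀ = 2.1189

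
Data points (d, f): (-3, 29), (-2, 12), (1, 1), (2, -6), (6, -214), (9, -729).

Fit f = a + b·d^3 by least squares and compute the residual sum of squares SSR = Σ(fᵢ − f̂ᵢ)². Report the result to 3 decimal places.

Compute the Gram sums: Σ1 = 6, Σd^3 = 919, Σd^3·d^3 = 578955.
Moment sums: Σf = -907, Σd^3·f = -578591.
Eliminating b: 578955·(row 1) − 919·(row 2) gives 2629169·a = 578955·(-907) − 919·(-578591) = 6612944, so a = 6612944/2629169.
Then b = ((-578591) − 919·(6612944/2629169))/578955 = -2638013/2629169.
Residuals: -1593394/2629169, 3832980/2629169, -1345762/2629169, -1283854/2629169, 19162/90661, -165668/2629169; SSR = 7997296/2629169.

SSR = 3.042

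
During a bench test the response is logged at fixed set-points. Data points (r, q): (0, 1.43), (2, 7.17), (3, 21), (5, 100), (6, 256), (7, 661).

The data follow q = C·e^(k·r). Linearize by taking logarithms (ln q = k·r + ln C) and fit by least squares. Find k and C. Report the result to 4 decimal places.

With ln qᵢ as the transformed response and rᵢ as the regressor:
Sums: Σr = 23.0000, Σ(r)² = 123.0000, Σln q = 22.0162, Σr·ln q = 114.8266.
Normal system: [[123.0000, 23.0000]; [23.0000, 6]]·[k, ln C]ᵀ = [114.8266, 22.0162]ᵀ.
Solving (det = 209.0000): k = 0.87362, ln C = 0.32049, so C = exp(0.32049) = 1.37780.

k = 0.8736, C = 1.3778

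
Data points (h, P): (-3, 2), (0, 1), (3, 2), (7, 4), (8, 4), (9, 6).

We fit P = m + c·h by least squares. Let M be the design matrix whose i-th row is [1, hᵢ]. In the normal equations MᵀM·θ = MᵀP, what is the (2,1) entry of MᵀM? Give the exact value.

24

Row 2 ↔ basis h, column 1 ↔ basis 1, so (MᵀM)_{2,1} = Σᵢ h = (-3)·(1) + (0)·(1) + (3)·(1) + (7)·(1) + (8)·(1) + (9)·(1) = 24.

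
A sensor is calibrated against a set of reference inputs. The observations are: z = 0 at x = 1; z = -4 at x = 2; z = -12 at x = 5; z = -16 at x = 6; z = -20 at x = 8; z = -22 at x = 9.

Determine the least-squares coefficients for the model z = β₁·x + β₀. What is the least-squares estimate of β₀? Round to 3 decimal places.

Sums needed: Σx·x = 211, Σx = 31, Σ1 = 6.
For Mᵀz: Σx·z = -522, Σz = -74.
MᵀM·[β₁, β₀]ᵀ = Mᵀz becomes [[211, 31]; [31, 6]]·[β₁, β₀]ᵀ = [-522, -74]ᵀ.
Determinant 211·6 − 31² = 305.
β₁ = ((-522)·6 − 31·(-74))/305 = -838/305; β₀ = (211·(-74) − 31·(-522))/305 = 568/305.

β₀ = 1.862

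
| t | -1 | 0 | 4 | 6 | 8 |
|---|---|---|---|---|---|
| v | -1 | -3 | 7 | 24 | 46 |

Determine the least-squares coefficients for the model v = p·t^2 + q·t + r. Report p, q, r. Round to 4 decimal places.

p = 0.8880, q = -0.9521, r = -2.9422

Forming AᵀA = [[5649, 791, 117]; [791, 117, 17]; [117, 17, 5]] and Aᵀv = [3919, 541, 73]ᵀ gives AᵀA·[p, q, r]ᵀ = Aᵀv.
Inverting the 3×3 Gram matrix, [p, q, r]ᵀ = [19688/22171, -21109/22171, -65232/22171]ᵀ.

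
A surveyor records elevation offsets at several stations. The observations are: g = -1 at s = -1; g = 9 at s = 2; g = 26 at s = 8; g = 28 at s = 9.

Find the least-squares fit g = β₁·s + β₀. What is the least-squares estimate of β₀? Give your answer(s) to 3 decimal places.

β₀ = 2.457

From the data, Σs·s = 150, Σs = 18, Σ1 = 4.
Right-hand side: Σs·g = 479, Σg = 62.
Normal equations: [[150, 18]; [18, 4]]·[β₁, β₀]ᵀ = [479, 62]ᵀ.
Eliminating β₀: 4·(row 1) − 18·(row 2) gives 276·β₁ = 4·479 − 18·62 = 800, so β₁ = 200/69.
Then β₀ = (62 − 18·(200/69))/4 = 113/46.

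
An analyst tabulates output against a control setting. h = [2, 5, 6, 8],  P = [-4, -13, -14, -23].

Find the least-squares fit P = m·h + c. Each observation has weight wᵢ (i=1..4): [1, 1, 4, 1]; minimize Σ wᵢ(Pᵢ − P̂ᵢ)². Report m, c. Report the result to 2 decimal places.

Entries of AᵀWA: Σwᵢ·h·h = 237, Σwᵢ·h = 39, Σwᵢ·1 = 7.
And Σwᵢ·h·P = -593, Σwᵢ·P = -96.
Normal equations: [[237, 39]; [39, 7]]·[m, c]ᵀ = [-593, -96]ᵀ.
Δ = 237·7 − 39² = 138.
m = ((-593)·7 − 39·(-96))/138 = -407/138; c = (237·(-96) − 39·(-593))/138 = 125/46.

m = -2.95, c = 2.72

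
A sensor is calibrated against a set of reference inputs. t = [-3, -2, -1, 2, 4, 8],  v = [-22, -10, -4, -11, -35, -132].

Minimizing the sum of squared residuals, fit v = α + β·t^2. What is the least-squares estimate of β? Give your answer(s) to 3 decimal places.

The normal equations are: 6·α + 98·β = -214;  98·α + 4466·β = -9294.
Eliminating β: 4466·(row 1) − 98·(row 2) gives 17192·α = 4466·(-214) − 98·(-9294) = -44912, so α = -802/307.
Then β = ((-9294) − 98·(-802/307))/4466 = -4349/2149.

β = -2.024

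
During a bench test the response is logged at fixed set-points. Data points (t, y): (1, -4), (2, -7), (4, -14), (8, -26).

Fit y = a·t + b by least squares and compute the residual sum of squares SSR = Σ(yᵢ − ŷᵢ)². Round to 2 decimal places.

Compute the Gram sums: Σt·t = 85, Σt = 15, Σ1 = 4.
Moment sums: Σt·y = -282, Σy = -51.
MᵀM·[a, b]ᵀ = Mᵀy becomes [[85, 15]; [15, 4]]·[a, b]ᵀ = [-282, -51]ᵀ.
Determinant 85·4 − 15² = 115.
a = ((-282)·4 − 15·(-51))/115 = -363/115; b = (85·(-51) − 15·(-282))/115 = -21/23.
Residuals: 8/115, 26/115, -53/115, 19/115; SSR = 34/115.

SSR = 0.30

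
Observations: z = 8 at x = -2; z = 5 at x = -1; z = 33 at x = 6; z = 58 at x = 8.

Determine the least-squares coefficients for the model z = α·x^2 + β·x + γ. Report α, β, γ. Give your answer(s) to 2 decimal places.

α = 0.93, β = -0.59, γ = 3.26

Forming AᵀA = [[5409, 719, 105]; [719, 105, 11]; [105, 11, 4]] and Aᵀz = [4937, 641, 104]ᵀ gives AᵀA·[α, β, γ]ᵀ = Aᵀz.
Solving the 3×3 system (Gaussian elimination) gives α = 24469/26356, β = -15671/26356, γ = 21510/6589.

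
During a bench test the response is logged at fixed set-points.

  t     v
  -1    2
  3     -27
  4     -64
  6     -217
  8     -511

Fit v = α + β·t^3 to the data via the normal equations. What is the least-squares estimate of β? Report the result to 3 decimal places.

Sums needed: Σ1 = 5, Σt^3 = 818, Σt^3·t^3 = 313626.
Moment sums: Σv = -817, Σt^3·v = -313331.
AᵀA·[α, β]ᵀ = Aᵀv becomes [[5, 818]; [818, 313626]]·[α, β]ᵀ = [-817, -313331]ᵀ.
det = 5·313626 − 818² = 899006.
α = ((-817)·313626 − 818·(-313331))/899006 = 36158/449503; β = (5·(-313331) − 818·(-817))/899006 = -898349/899006.

β = -0.999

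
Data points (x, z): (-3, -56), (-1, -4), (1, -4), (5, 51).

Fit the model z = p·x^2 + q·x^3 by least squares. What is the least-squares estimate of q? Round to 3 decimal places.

Compute the Gram sums: Σx^2·x^2 = 708, Σx^2·x^3 = 2882, Σx^3·x^3 = 16356.
Right-hand side: Σx^2·z = 763, Σx^3·z = 7887.
Eliminating q: 16356·(row 1) − 2882·(row 2) gives 3274124·p = 16356·763 − 2882·7887 = -10250706, so p = -5125353/1637062.
Then q = (7887 − 2882·(-5125353/1637062))/16356 = 1692515/1637062.

q = 1.034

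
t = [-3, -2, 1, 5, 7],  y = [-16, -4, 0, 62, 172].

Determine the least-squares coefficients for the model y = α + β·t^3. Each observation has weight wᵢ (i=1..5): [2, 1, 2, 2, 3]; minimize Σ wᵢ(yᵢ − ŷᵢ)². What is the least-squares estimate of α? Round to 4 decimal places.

Compute the Gram sums: Σwᵢ·1 = 10, Σwᵢ·t^3 = 1219, Σwᵢ·t^3·t^3 = 385721.
And Σwᵢ·y = 604, Σwᵢ·t^3·y = 193384.
Determinant 10·385721 − 1219² = 2371249.
α = (604·385721 − 1219·193384)/2371249 = -2759612/2371249; β = (10·193384 − 1219·604)/2371249 = 1197564/2371249.

α = -1.1638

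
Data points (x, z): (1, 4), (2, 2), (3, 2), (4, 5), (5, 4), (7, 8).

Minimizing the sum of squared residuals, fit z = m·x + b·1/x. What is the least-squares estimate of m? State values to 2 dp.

m = 0.93

Forming AᵀA = [[104, 6]; [6, 261781/176400]] and Aᵀz = [110, 3721/420]ᵀ gives AᵀA·[m, b]ᵀ = Aᵀz.
Determinant 104·(261781/176400) − 6² = 2609353/22050.
m = (110·(261781/176400) − 6·(3721/420))/(2609353/22050) = 9709495/10437412; b = (104·(3721/420) − 6·110)/(2609353/22050) = 5763660/2609353.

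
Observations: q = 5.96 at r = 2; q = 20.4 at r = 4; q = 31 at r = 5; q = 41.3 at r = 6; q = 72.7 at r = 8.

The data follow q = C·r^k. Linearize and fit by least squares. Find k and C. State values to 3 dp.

k = 1.794, C = 1.708

Linearized form: ln q = k·ln r + ln C. From the 5 transformed points,
Over the data: Σln r = 7.5601, Σ(ln r)² = 12.5270, Σln q = 16.2418, Σln r·ln q = 26.5246.
Normal system: [[12.5270, 7.5601]; [7.5601, 5]]·[k, ln C]ᵀ = [26.5246, 16.2418]ᵀ.
Δ = 12.5270·5 − (7.5601)² = 5.4804; k = (26.5246·5 − 7.5601·16.2418)/5.4804 = 1.79437, ln C = (12.5270·16.2418 − 7.5601·26.5246)/5.4804 = 0.53525, so C = exp(0.53525) = 1.70787.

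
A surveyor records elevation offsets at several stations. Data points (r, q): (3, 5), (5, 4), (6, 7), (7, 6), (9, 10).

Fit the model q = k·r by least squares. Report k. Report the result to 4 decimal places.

Normal-equation sums: Σr·r = 200.
For Aᵀq: Σr·q = 209.
Normal equations: [[200]]·[k]ᵀ = [209]ᵀ.
Hence k = 209 / 200 ≈ 1.045.

k = 1.0450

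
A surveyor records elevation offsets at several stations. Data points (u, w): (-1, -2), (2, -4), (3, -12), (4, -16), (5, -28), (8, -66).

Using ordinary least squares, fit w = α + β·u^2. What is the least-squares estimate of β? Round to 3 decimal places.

β = -1.019

Entries of MᵀM: Σ1 = 6, Σu^2 = 119, Σu^2·u^2 = 5075.
And Σw = -128, Σu^2·w = -5306.
So MᵀM·[α, β]ᵀ = Mᵀw: [[6, 119]; [119, 5075]]·[α, β]ᵀ = [-128, -5306]ᵀ.
Eliminating β: 5075·(row 1) − 119·(row 2) gives 16289·α = 5075·(-128) − 119·(-5306) = -18186, so α = -2598/2327.
Then β = ((-5306) − 119·(-2598/2327))/5075 = -2372/2327.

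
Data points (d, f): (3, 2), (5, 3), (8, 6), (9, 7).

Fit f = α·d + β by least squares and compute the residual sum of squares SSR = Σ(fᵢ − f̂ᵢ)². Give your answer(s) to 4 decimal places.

Entries of AᵀA: Σd·d = 179, Σd = 25, Σ1 = 4.
And Σd·f = 132, Σf = 18.
Determinant 179·4 − 25² = 91.
α = (132·4 − 25·18)/91 = 6/7; β = (179·18 − 25·132)/91 = -6/7.
Residuals: 2/7, -3/7, 0, 1/7; SSR = 2/7.

SSR = 0.2857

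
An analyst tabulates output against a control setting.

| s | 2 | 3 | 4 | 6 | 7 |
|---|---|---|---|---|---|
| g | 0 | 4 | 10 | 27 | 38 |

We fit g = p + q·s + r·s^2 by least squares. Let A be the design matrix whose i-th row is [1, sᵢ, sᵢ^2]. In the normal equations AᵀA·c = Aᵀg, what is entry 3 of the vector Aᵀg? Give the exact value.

Entry 3 ↔ basis s^2, so (Aᵀg)_{3} = Σᵢ (s^2)·gᵢ = (4)·(0) + (9)·(4) + (16)·(10) + (36)·(27) + (49)·(38) = 3030.

3030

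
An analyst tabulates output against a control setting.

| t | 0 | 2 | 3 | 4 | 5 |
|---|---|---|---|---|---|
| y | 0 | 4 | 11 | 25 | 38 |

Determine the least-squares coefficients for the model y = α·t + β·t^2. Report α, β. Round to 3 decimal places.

α = -1.685, β = 1.884

Compute the Gram sums: Σt·t = 54, Σt·t^2 = 224, Σt^2·t^2 = 978.
And Σt·y = 331, Σt^2·y = 1465.
Eliminating β: 978·(row 1) − 224·(row 2) gives 2636·α = 978·331 − 224·1465 = -4442, so α = -2221/1318.
Then β = (1465 − 224·(-2221/1318))/978 = 2483/1318.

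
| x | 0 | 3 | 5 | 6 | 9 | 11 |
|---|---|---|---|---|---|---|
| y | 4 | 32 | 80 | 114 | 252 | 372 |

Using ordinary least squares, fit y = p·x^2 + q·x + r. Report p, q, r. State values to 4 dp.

p = 3.0278, q = 0.2015, r = 3.9297

Compute the Gram sums: Σx^2·x^2 = 23204, Σx^2·x = 2428, Σx^2 = 272, Σx·x = 272, Σx = 34, Σ1 = 6.
And Σx^2·y = 71816, Σx·y = 7540, Σy = 854.
So AᵀA·[p, q, r]ᵀ = Aᵀy: [[23204, 2428, 272]; [2428, 272, 34]; [272, 34, 6]]·[p, q, r]ᵀ = [71816, 7540, 854]ᵀ.
Solving the 3×3 system (Gaussian elimination) gives p = 4133/1365, q = 55/273, r = 1788/455.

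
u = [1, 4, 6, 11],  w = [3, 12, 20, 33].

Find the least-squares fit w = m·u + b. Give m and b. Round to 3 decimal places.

From the data, Σu·u = 174, Σu = 22, Σ1 = 4.
Right-hand side: Σu·w = 534, Σw = 68.
Normal equations: [[174, 22]; [22, 4]]·[m, b]ᵀ = [534, 68]ᵀ.
Eliminating b: 4·(row 1) − 22·(row 2) gives 212·m = 4·534 − 22·68 = 640, so m = 160/53.
Then b = (68 − 22·(160/53))/4 = 21/53.

m = 3.019, b = 0.396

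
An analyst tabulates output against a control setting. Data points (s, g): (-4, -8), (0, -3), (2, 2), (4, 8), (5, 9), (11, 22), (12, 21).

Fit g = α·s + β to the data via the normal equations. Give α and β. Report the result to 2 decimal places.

α = 1.97, β = -1.15

Setting ∂/∂α … = 0 gives: 326·α + 30·β = 607;  30·α + 7·β = 51.
Δ = 326·7 − 30² = 1382.
α = (607·7 − 30·51)/1382 = 2719/1382; β = (326·51 − 30·607)/1382 = -792/691.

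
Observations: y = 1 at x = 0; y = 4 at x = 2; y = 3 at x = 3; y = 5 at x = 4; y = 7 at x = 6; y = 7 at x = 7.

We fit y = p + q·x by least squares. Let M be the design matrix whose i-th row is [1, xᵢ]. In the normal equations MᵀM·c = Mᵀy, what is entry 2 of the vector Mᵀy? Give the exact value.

Entry 2 ↔ basis x, so (Mᵀy)_{2} = Σᵢ (x)·yᵢ = (0)·(1) + (2)·(4) + (3)·(3) + (4)·(5) + (6)·(7) + (7)·(7) = 128.

128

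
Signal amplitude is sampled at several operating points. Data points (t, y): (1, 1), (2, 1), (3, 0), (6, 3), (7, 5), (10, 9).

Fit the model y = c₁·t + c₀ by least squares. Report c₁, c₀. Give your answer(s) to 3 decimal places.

c₁ = 0.921, c₀ = -1.283

Sums needed: Σt·t = 199, Σt = 29, Σ1 = 6.
Right-hand side: Σt·y = 146, Σy = 19.
So MᵀM·[c₁, c₀]ᵀ = Mᵀy: [[199, 29]; [29, 6]]·[c₁, c₀]ᵀ = [146, 19]ᵀ.
Δ = 199·6 − 29² = 353.
c₁ = (146·6 − 29·19)/353 = 325/353; c₀ = (199·19 − 29·146)/353 = -453/353.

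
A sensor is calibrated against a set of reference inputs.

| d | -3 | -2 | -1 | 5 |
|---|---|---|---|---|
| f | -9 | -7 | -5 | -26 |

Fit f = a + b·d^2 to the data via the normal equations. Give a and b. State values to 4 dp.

a = -3.0525, b = -0.8920

From the data, Σ1 = 4, Σd^2 = 39, Σd^2·d^2 = 723.
For Xᵀf: Σf = -47, Σd^2·f = -764.
XᵀX·[a, b]ᵀ = Xᵀf becomes [[4, 39]; [39, 723]]·[a, b]ᵀ = [-47, -764]ᵀ.
Eliminating b: 723·(row 1) − 39·(row 2) gives 1371·a = 723·(-47) − 39·(-764) = -4185, so a = -1395/457.
Then b = ((-764) − 39·(-1395/457))/723 = -1223/1371.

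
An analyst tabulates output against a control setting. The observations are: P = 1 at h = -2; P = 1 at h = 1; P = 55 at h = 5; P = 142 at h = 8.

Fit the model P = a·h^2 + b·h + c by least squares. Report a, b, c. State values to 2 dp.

a = 2.07, b = 1.59, c = -3.69

Compute the Gram sums: Σh^2·h^2 = 4738, Σh^2·h = 630, Σh^2 = 94, Σh·h = 94, Σh = 12, Σ1 = 4.
Right-hand side: Σh^2·P = 10468, Σh·P = 1410, ΣP = 199.
Normal equations: [[4738, 630, 94]; [630, 94, 12]; [94, 12, 4]]·[a, b, c]ᵀ = [10468, 1410, 199]ᵀ.
Solving the 3×3 system (Gaussian elimination) gives a = 29/14, b = 645/406, c = -750/203.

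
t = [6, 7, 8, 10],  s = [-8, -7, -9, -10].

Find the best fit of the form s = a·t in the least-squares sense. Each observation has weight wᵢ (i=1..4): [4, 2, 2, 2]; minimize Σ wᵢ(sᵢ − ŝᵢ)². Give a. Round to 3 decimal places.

a = -1.112

Compute the Gram sums: Σwᵢ·t·t = 570.
Moment sums: Σwᵢ·t·s = -634.
So MᵀWM·[a]ᵀ = MᵀWs: [[570]]·[a]ᵀ = [-634]ᵀ.
Hence a = -634 / 570 ≈ -1.11228.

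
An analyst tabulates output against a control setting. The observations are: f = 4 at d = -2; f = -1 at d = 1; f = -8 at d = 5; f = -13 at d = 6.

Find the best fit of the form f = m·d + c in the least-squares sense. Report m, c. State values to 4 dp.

m = -2.0000, c = 0.5000

Normal-equation sums: Σd·d = 66, Σd = 10, Σ1 = 4.
Right-hand side: Σd·f = -127, Σf = -18.
MᵀM·[m, c]ᵀ = Mᵀf becomes [[66, 10]; [10, 4]]·[m, c]ᵀ = [-127, -18]ᵀ.
Δ = 66·4 − 10² = 164.
m = ((-127)·4 − 10·(-18))/164 = -2; c = (66·(-18) − 10·(-127))/164 = 1/2.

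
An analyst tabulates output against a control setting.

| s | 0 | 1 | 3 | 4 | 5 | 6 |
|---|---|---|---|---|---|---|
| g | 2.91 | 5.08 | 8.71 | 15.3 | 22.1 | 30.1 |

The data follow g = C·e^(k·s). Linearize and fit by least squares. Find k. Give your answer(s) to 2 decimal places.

Taking logs, ln g = k·s + ln C, so regress ln g on s.
Over the data: Σs = 19.0000, Σ(s)² = 87.0000, Σln g = 14.0859, Σs·ln g = 54.9352.
Normal system: [[87.0000, 19.0000]; [19.0000, 6]]·[k, ln C]ᵀ = [54.9352, 14.0859]ᵀ.
Δ = 87.0000·6 − (19.0000)² = 161.0000; k = (54.9352·6 − 19.0000·14.0859)/161.0000 = 0.38496, ln C = (87.0000·14.0859 − 19.0000·54.9352)/161.0000 = 1.12860.

k = 0.38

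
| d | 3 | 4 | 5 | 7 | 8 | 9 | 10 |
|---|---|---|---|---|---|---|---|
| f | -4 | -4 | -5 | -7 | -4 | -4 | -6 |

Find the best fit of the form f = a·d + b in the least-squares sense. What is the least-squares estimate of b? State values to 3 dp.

Normal-equation sums: Σd·d = 344, Σd = 46, Σ1 = 7.
Moment sums: Σd·f = -230, Σf = -34.
det = 344·7 − 46² = 292.
a = ((-230)·7 − 46·(-34))/292 = -23/146; b = (344·(-34) − 46·(-230))/292 = -279/73.

b = -3.822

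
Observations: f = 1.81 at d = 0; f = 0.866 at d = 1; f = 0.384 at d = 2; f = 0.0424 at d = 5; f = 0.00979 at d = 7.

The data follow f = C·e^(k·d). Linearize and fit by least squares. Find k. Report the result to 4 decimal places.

k = -0.7459

Linearized form: ln f = k·d + ln C. From the 5 transformed points,
Σd = 15.0000, Σ(d)² = 79.0000, Σln f = -8.2947, Σd·ln f = -50.2459.
Equations: 79.0000·k + 15.0000·ln C = -50.2459;  15.0000·k + 5·ln C = -8.2947.
Slope k = (n·Σd·ln f − Σd·Σln f)/(n·Σ(d)² − (Σd)²) = (5·-50.2459 − 15.0000·-8.2947)/170.0000 = -0.74594; ln C = (Σln f − k·Σd)/n = 0.57888.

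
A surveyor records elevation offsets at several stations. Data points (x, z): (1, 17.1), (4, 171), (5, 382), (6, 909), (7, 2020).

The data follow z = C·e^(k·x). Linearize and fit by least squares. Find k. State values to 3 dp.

k = 0.796

With ln zᵢ as the transformed response and xᵢ as the regressor:
Sums: Σx = 23.0000, Σ(x)² = 127.0000, Σln z = 28.3494, Σx·ln z = 147.2829.
Normal system: [[127.0000, 23.0000]; [23.0000, 5]]·[k, ln C]ᵀ = [147.2829, 28.3494]ᵀ.
Solving (det = 106.0000): k = 0.79603, ln C = 2.00814.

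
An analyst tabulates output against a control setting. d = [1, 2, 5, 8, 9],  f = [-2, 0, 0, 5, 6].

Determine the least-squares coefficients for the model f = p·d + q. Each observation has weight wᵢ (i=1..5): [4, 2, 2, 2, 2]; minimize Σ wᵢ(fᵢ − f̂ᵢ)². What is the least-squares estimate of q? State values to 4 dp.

With design matrix M, MᵀWM = [[352, 52]; [52, 12]] and MᵀWf = [180, 14]ᵀ.
Eliminating q: 12·(row 1) − 52·(row 2) gives 1520·p = 12·180 − 52·14 = 1432, so p = 179/190.
Then q = (14 − 52·(179/190))/12 = -277/95.

q = -2.9158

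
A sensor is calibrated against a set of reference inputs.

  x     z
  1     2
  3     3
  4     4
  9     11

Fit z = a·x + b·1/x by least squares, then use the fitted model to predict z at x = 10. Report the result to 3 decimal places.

AᵀA·[a, b]ᵀ = Aᵀz reads: 107·a + 4·b = 126;  4·a + (1537/1296)·b = 47/9.
Eliminating b: (1537/1296)·(row 1) − 4·(row 2) gives (143723/1296)·a = (1537/1296)·126 − 4·(47/9) = 3085/24, so a = 166590/143723.
Then b = ((47/9) − 4·(166590/143723))/(1537/1296) = 70992/143723.
At x = 10: ẑ = (166590/143723)·(10) + (70992/143723)·(1/10) = 8364996/718615.

ẑ = 11.640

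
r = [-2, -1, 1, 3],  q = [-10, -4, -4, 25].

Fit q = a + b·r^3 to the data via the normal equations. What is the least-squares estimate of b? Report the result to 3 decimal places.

b = 1.024

Compute the Gram sums: Σ1 = 4, Σr^3 = 19, Σr^3·r^3 = 795.
Moment sums: Σq = 7, Σr^3·q = 755.
Eliminating b: 795·(row 1) − 19·(row 2) gives 2819·a = 795·7 − 19·755 = -8780, so a = -8780/2819.
Then b = (755 − 19·(-8780/2819))/795 = 2887/2819.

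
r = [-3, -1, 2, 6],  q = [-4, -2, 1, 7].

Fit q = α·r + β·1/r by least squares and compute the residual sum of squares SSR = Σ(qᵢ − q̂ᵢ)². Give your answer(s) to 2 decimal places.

Setting ∂/∂α … = 0 gives: 50·α + 4·β = 58;  4·α + (25/18)·β = 5.
(Σr·r = 50, Σr·1/r = 4, Σ1/r·1/r = 25/18, Σr·q = 58, Σ1/r·q = 5.)
Eliminating β: (25/18)·(row 1) − 4·(row 2) gives (481/9)·α = (25/18)·58 − 4·5 = 545/9, so α = 545/481.
Then β = (5 − 4·(545/481))/(25/18) = 162/481.
Residuals: -235/481, -255/481, -690/481, 70/481; SSR = 1250/481.

SSR = 2.60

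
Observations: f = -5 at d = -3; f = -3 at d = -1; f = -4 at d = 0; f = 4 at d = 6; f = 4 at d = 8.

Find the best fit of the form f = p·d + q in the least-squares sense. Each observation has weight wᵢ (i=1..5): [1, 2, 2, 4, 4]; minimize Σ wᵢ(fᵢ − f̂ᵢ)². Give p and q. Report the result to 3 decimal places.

Setting ∂/∂p … = 0 gives: 411·p + 51·q = 245;  51·p + 13·q = 13.
Eliminating q: 13·(row 1) − 51·(row 2) gives 2742·p = 13·245 − 51·13 = 2522, so p = 1261/1371.
Then q = (13 − 51·(1261/1371))/13 = -1192/457.

p = 0.920, q = -2.608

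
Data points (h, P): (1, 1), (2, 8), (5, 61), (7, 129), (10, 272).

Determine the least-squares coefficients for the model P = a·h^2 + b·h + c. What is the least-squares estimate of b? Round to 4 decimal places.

b = -2.7143

With design matrix M, MᵀM = [[13043, 1477, 179]; [1477, 179, 25]; [179, 25, 5]] and MᵀP = [35079, 3945, 471]ᵀ.
Row-reducing yields a = 2026/679, b = -19/7, c = 646/679.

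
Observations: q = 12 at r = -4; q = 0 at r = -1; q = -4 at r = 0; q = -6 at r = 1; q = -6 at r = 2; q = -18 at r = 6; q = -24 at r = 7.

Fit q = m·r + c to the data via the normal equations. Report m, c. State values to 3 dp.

Compute the Gram sums: Σr·r = 107, Σr = 11, Σ1 = 7.
Moment sums: Σr·q = -342, Σq = -46.
Δ = 107·7 − 11² = 628.
m = ((-342)·7 − 11·(-46))/628 = -472/157; c = (107·(-46) − 11·(-342))/628 = -290/157.

m = -3.006, c = -1.847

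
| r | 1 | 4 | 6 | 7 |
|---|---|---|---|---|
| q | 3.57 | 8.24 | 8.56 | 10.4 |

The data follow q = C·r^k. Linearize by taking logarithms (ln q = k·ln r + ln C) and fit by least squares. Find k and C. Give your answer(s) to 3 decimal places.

With ln qᵢ as the transformed response and ln rᵢ as the regressor:
Σln r = 5.1240, Σ(ln r)² = 8.9188, Σln q = 7.8705, Σln r·ln q = 11.3277.
Equations: 8.9188·k + 5.1240·ln C = 11.3277;  5.1240·k + 4·ln C = 7.8705.
Slope k = (n·Σln r·ln q − Σln r·Σln q)/(n·Σ(ln r)² − (Σln r)²) = (4·11.3277 − 5.1240·7.8705)/9.4201 = 0.52896; ln C = (Σln q − k·Σln r)/n = 1.29002, so C = exp(1.29002) = 3.63286.

k = 0.529, C = 3.633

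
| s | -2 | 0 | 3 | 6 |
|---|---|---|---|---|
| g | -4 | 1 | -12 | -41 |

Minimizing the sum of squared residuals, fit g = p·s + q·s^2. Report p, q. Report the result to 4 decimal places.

p = -0.4360, q = -1.0750

Compute the Gram sums: Σs·s = 49, Σs·s^2 = 235, Σs^2·s^2 = 1393.
Moment sums: Σs·g = -274, Σs^2·g = -1600.
Eliminating q: 1393·(row 1) − 235·(row 2) gives 13032·p = 1393·(-274) − 235·(-1600) = -5682, so p = -947/2172.
Then q = ((-1600) − 235·(-947/2172))/1393 = -2335/2172.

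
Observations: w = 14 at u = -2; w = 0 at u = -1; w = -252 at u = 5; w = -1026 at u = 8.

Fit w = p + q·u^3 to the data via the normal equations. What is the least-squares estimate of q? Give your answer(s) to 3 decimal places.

q = -2.000

Setting ∂/∂p … = 0 gives: 4·p + 628·q = -1264;  628·p + 277834·q = -556924.
Eliminating q: 277834·(row 1) − 628·(row 2) gives 716952·p = 277834·(-1264) − 628·(-556924) = -1433904, so p = -2.
Then q = ((-556924) − 628·(-2))/277834 = -2.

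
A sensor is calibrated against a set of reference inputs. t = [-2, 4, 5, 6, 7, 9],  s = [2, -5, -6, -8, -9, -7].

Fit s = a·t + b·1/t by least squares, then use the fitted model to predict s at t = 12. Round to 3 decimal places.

Entries of AᵀA: Σt·t = 211, Σt·1/t = 6, Σ1/t·1/t = 655729/1587600.
And Σt·s = -228, Σ1/t·s = -8627/1260.
det = 211·(655729/1587600) − 6² = 81205219/1587600.
a = ((-228)·(655729/1587600) − 6·(-8627/1260))/(81205219/1587600) = -84286092/81205219; b = (211·(-8627/1260) − 6·(-228))/(81205219/1587600) = -121737420/81205219.
At t = 12: ŝ = (-84286092/81205219)·(12) + (-121737420/81205219)·(1/12) = -1021577889/81205219.

ŝ = -12.580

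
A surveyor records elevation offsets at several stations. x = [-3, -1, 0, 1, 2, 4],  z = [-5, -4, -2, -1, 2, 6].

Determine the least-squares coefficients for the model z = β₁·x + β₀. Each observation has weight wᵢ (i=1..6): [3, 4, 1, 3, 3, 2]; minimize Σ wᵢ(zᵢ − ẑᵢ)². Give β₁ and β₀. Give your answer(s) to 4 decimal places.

β₁ = 1.5909, β₀ = -1.5227

Entries of MᵀWM: Σwᵢ·x·x = 78, Σwᵢ·x = 4, Σwᵢ·1 = 16.
For MᵀWz: Σwᵢ·x·z = 118, Σwᵢ·z = -18.
MᵀWM·[β₁, β₀]ᵀ = MᵀWz becomes [[78, 4]; [4, 16]]·[β₁, β₀]ᵀ = [118, -18]ᵀ.
det = 78·16 − 4² = 1232.
β₁ = (118·16 − 4·(-18))/1232 = 35/22; β₀ = (78·(-18) − 4·118)/1232 = -67/44.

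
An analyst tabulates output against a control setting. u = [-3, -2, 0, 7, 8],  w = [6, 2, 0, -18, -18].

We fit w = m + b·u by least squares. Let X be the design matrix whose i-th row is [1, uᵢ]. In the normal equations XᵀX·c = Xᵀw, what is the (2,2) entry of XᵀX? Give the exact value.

126

Row 2 ↔ basis u, column 2 ↔ basis u, so (XᵀX)_{2,2} = Σᵢ (u)·(u) = (-3)·(-3) + (-2)·(-2) + (0)·(0) + (7)·(7) + (8)·(8) = 126.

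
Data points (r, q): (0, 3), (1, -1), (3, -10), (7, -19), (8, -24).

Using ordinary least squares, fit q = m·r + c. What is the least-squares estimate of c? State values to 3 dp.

Normal-equation sums: Σr·r = 123, Σr = 19, Σ1 = 5.
And Σr·q = -356, Σq = -51.
Normal equations: [[123, 19]; [19, 5]]·[m, c]ᵀ = [-356, -51]ᵀ.
Determinant 123·5 − 19² = 254.
m = ((-356)·5 − 19·(-51))/254 = -811/254; c = (123·(-51) − 19·(-356))/254 = 491/254.

c = 1.933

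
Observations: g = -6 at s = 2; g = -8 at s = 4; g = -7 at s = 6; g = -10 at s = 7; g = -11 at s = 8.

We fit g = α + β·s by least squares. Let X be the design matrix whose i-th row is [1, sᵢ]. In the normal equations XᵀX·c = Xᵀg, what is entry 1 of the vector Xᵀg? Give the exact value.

Entry 1 ↔ basis 1, so (Xᵀg)_{1} = Σᵢ gᵢ = (1)·(-6) + (1)·(-8) + (1)·(-7) + (1)·(-10) + (1)·(-11) = -42.

-42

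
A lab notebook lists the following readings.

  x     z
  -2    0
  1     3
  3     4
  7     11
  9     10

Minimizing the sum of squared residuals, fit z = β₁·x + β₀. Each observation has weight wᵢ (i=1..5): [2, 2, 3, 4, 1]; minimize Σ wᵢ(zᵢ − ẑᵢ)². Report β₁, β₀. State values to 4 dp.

Forming AᵀWA = [[314, 44]; [44, 12]] and AᵀWz = [440, 72]ᵀ gives AᵀWA·[β₁, β₀]ᵀ = AᵀWz.
det = 314·12 − 44² = 1832.
β₁ = (440·12 − 44·72)/1832 = 264/229; β₀ = (314·72 − 44·440)/1832 = 406/229.

β₁ = 1.1528, β₀ = 1.7729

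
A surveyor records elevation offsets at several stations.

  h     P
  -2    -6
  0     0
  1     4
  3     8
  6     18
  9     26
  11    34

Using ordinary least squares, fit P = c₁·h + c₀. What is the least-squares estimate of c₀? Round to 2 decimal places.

c₀ = 0.00

Entries of XᵀX: Σh·h = 252, Σh = 28, Σ1 = 7.
Right-hand side: Σh·P = 756, ΣP = 84.
Normal equations: [[252, 28]; [28, 7]]·[c₁, c₀]ᵀ = [756, 84]ᵀ.
Determinant 252·7 − 28² = 980.
c₁ = (756·7 − 28·84)/980 = 3; c₀ = (252·84 − 28·756)/980 = 0.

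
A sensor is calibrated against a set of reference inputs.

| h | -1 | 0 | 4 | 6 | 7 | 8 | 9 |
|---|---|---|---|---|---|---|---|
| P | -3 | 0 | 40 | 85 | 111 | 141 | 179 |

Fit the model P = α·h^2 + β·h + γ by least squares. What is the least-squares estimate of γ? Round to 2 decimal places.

γ = -1.18

Compute the Gram sums: Σh^2·h^2 = 14611, Σh^2·h = 1863, Σh^2 = 247, Σh·h = 247, Σh = 33, Σ1 = 7.
Moment sums: Σh^2·P = 32659, Σh·P = 4189, ΣP = 553.
AᵀA·[α, β, γ]ᵀ = AᵀP becomes [[14611, 1863, 247]; [1863, 247, 33]; [247, 33, 7]]·[α, β, γ]ᵀ = [32659, 4189, 553]ᵀ.
Inverting the 3×3 Gram matrix, [α, β, γ]ᵀ = [11291/5951, 83503/29755, -35067/29755]ᵀ.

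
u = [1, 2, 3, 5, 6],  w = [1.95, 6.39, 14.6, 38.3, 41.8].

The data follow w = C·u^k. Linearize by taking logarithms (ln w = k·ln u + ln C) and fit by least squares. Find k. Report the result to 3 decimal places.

With ln wᵢ as the transformed response and ln uᵢ as the regressor:
Σln u = 5.1930, Σ(ln u)² = 7.4881, Σln w = 12.5819, Σln u·ln w = 16.7866.
Normal system: [[7.4881, 5.1930]; [5.1930, 5]]·[k, ln C]ᵀ = [16.7866, 12.5819]ᵀ.
Solving (det = 10.4737): k = 1.77545, ln C = 0.67242.

k = 1.775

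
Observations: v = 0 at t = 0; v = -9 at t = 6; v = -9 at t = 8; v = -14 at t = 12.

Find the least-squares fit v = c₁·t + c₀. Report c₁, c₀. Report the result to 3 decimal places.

c₁ = -1.147, c₀ = -0.547

Sums needed: Σt·t = 244, Σt = 26, Σ1 = 4.
Moment sums: Σt·v = -294, Σv = -32.
Δ = 244·4 − 26² = 300.
c₁ = ((-294)·4 − 26·(-32))/300 = -86/75; c₀ = (244·(-32) − 26·(-294))/300 = -41/75.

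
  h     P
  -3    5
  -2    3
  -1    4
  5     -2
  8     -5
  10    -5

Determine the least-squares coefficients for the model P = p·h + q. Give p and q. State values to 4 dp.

AᵀA·[p, q]ᵀ = AᵀP reads: 203·p + 17·q = -125;  17·p + 6·q = 0.
Determinant 203·6 − 17² = 929.
p = ((-125)·6 − 17·0)/929 = -750/929; q = (203·0 − 17·(-125))/929 = 2125/929.

p = -0.8073, q = 2.2874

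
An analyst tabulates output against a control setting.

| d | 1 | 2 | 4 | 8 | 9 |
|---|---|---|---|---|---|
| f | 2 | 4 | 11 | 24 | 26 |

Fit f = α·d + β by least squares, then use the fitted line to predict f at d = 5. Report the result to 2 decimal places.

Sums needed: Σd·d = 166, Σd = 24, Σ1 = 5.
And Σd·f = 480, Σf = 67.
AᵀA·[α, β]ᵀ = Aᵀf becomes [[166, 24]; [24, 5]]·[α, β]ᵀ = [480, 67]ᵀ.
Δ = 166·5 − 24² = 254.
α = (480·5 − 24·67)/254 = 396/127; β = (166·67 − 24·480)/254 = -199/127.
At d = 5: f̂ = (396/127)·(5) + (-199/127)·(1) = 1781/127.

f̂ = 14.02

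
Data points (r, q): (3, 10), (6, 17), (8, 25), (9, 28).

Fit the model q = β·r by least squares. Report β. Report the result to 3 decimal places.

β = 3.074

Normal-equation sums: Σr·r = 190.
And Σr·q = 584.
β = 584/190 = 3.07368.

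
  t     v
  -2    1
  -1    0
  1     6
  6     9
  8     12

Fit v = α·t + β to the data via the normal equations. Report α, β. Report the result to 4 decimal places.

α = 1.1244, β = 2.9016

Sums needed: Σt·t = 106, Σt = 12, Σ1 = 5.
For Mᵀv: Σt·v = 154, Σv = 28.
det = 106·5 − 12² = 386.
α = (154·5 − 12·28)/386 = 217/193; β = (106·28 − 12·154)/386 = 560/193.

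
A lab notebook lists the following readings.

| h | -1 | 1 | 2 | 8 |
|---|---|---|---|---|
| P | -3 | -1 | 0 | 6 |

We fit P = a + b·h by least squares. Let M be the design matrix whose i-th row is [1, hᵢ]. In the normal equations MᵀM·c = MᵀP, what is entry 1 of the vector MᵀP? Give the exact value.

Entry 1 ↔ basis 1, so (MᵀP)_{1} = Σᵢ Pᵢ = (1)·(-3) + (1)·(-1) + (1)·(0) + (1)·(6) = 2.

2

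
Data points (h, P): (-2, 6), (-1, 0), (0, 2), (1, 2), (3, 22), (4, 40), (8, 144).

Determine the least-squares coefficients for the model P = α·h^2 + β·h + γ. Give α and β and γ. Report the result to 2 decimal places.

Normal-equation sums: Σh^2·h^2 = 4451, Σh^2·h = 595, Σh^2 = 95, Σh·h = 95, Σh = 13, Σ1 = 7.
And Σh^2·P = 10080, Σh·P = 1368, ΣP = 216.
AᵀA·[α, β, γ]ᵀ = AᵀP becomes [[4451, 595, 95]; [595, 95, 13]; [95, 13, 7]]·[α, β, γ]ᵀ = [10080, 1368, 216]ᵀ.
Solving the 3×3 system (Gaussian elimination) gives α = 59400/28483, β = 37764/28483, γ = 2628/28483.

α = 2.09, β = 1.33, γ = 0.09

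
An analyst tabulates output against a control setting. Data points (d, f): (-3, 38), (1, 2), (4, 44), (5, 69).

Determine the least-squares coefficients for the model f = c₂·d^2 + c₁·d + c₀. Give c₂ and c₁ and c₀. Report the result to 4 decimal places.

With design matrix A, AᵀA = [[963, 163, 51]; [163, 51, 7]; [51, 7, 4]] and Aᵀf = [2773, 409, 153]ᵀ.
Inverting the 3×3 Gram matrix, [c₂, c₁, c₀]ᵀ = [4289/1336, -3293/1336, 545/334]ᵀ.

c₂ = 3.2103, c₁ = -2.4648, c₀ = 1.6317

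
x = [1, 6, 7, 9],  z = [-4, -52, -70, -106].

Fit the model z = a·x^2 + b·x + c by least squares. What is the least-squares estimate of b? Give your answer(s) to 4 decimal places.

Entries of MᵀM: Σx^2·x^2 = 10259, Σx^2·x = 1289, Σx^2 = 167, Σx·x = 167, Σx = 23, Σ1 = 4.
And Σx^2·z = -13892, Σx·z = -1760, Σz = -232.
So MᵀM·[a, b, c]ᵀ = Mᵀz: [[10259, 1289, 167]; [1289, 167, 23]; [167, 23, 4]]·[a, b, c]ᵀ = [-13892, -1760, -232]ᵀ.
Row-reducing yields a = -679/682, b = -1937/682, c = -35/341.

b = -2.8402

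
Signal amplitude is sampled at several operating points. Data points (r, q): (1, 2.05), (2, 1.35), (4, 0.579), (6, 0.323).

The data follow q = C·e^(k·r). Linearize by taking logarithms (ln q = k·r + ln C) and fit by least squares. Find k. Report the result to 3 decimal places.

Taking logs, ln q = k·r + ln C, so regress ln q on r.
AᵀA = [[57.0000, 13.0000]; [13.0000, 4]], rhs = [-7.6484, -0.6586]ᵀ  (here Σr = 13.0000, Σ(r)² = 57.0000, Σln q = -0.6586, Σr·ln q = -7.6484).
Solving (det = 59.0000): k = -0.37342, ln C = 1.04895.

k = -0.373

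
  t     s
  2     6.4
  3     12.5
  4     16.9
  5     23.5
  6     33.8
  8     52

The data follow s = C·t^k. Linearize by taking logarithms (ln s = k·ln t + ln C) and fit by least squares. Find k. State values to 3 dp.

Linearized form: ln s = k·ln t + ln C. From the 6 transformed points,
Σln t = 8.6587, Σ(ln t)² = 13.7340, Σln s = 17.8380, Σln t·ln s = 27.5862.
Normal system: [[13.7340, 8.6587]; [8.6587, 6]]·[k, ln C]ᵀ = [27.5862, 17.8380]ᵀ.
Δ = 13.7340·6 − (8.6587)² = 7.4309; k = (27.5862·6 − 8.6587·17.8380)/7.4309 = 1.48876, ln C = (13.7340·17.8380 − 8.6587·27.5862)/7.4309 = 0.82456.

k = 1.489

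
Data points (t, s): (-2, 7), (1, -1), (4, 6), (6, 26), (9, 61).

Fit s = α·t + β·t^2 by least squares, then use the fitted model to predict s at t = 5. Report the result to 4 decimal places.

ŝ = 15.0794

Compute the Gram sums: Σt·t = 138, Σt·t^2 = 1002, Σt^2·t^2 = 8130.
And Σt·s = 714, Σt^2·s = 6000.
Normal equations: [[138, 1002]; [1002, 8130]]·[α, β]ᵀ = [714, 6000]ᵀ.
Eliminating β: 8130·(row 1) − 1002·(row 2) gives 117936·α = 8130·714 − 1002·6000 = -207180, so α = -5755/3276.
Then β = (6000 − 1002·(-5755/3276))/8130 = 3127/3276.
At t = 5: ŝ = (-5755/3276)·(5) + (3127/3276)·(25) = 950/63.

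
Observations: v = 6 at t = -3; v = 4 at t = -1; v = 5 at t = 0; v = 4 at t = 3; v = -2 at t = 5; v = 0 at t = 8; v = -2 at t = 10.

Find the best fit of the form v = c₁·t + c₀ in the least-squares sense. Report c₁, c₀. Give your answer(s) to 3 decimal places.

The normal equations are: 208·c₁ + 22·c₀ = -40;  22·c₁ + 7·c₀ = 15.
(Σt·t = 208, Σt = 22, Σ1 = 7, Σt·v = -40, Σv = 15.)
Δ = 208·7 − 22² = 972.
c₁ = ((-40)·7 − 22·15)/972 = -305/486; c₀ = (208·15 − 22·(-40))/972 = 1000/243.

c₁ = -0.628, c₀ = 4.115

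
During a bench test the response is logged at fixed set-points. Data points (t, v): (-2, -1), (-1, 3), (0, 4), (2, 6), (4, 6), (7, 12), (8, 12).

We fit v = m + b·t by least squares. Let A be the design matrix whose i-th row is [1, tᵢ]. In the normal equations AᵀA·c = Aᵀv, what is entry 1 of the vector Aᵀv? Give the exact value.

Entry 1 ↔ basis 1, so (Aᵀv)_{1} = Σᵢ vᵢ = (1)·(-1) + (1)·(3) + (1)·(4) + (1)·(6) + (1)·(6) + (1)·(12) + (1)·(12) = 42.

42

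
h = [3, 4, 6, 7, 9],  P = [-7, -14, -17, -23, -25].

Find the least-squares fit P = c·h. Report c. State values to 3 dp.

c = -2.958

The normal system MᵀM·[c]ᵀ = MᵀP is [[191]]·[c]ᵀ = [-565]ᵀ.
Hence c = -565 / 191 ≈ -2.95812.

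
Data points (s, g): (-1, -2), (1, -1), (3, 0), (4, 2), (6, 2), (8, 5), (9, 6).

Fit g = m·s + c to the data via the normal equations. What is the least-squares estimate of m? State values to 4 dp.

Setting ∂/∂m … = 0 gives: 208·m + 30·c = 115;  30·m + 7·c = 12.
(Σs·s = 208, Σs = 30, Σ1 = 7, Σs·g = 115, Σg = 12.)
Determinant 208·7 − 30² = 556.
m = (115·7 − 30·12)/556 = 445/556; c = (208·12 − 30·115)/556 = -477/278.

m = 0.8004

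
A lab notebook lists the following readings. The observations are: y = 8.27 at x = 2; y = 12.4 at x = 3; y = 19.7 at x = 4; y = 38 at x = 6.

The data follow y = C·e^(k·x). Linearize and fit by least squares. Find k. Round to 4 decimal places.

k = 0.3822

Let Y = ln y. Fitting Y = k·x + ln C by least squares:
Σx = 15.0000, Σ(x)² = 65.0000, Σln y = 11.2485, Σx·ln y = 45.5263.
Equations: 65.0000·k + 15.0000·ln C = 45.5263;  15.0000·k + 4·ln C = 11.2485.
Slope k = (n·Σx·ln y − Σx·Σln y)/(n·Σ(x)² − (Σx)²) = (4·45.5263 − 15.0000·11.2485)/35.0000 = 0.38221; ln C = (Σln y − k·Σx)/n = 1.37885.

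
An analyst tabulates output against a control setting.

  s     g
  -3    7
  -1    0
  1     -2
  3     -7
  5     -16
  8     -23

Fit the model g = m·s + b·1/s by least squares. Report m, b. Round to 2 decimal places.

The normal equations are: 109·m + 6·b = -308;  6·m + (32801/14400)·b = -1529/120.
Eliminating b: (32801/14400)·(row 1) − 6·(row 2) gives (3056909/14400)·m = (32801/14400)·(-308) − 6·(-1529/120) = -2250457/3600, so m = -9001828/3056909.
Then b = ((-1529/120) − 6·(-9001828/3056909))/(32801/14400) = 6611880/3056909.

m = -2.94, b = 2.16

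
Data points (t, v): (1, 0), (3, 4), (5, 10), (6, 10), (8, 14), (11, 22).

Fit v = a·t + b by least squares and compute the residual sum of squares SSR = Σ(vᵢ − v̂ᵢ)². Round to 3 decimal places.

SSR = 3.958

The normal equations are: 256·a + 34·b = 476;  34·a + 6·b = 60.
(Σt·t = 256, Σt = 34, Σ1 = 6, Σt·v = 476, Σv = 60.)
Determinant 256·6 − 34² = 380.
a = (476·6 − 34·60)/380 = 204/95; b = (256·60 − 34·476)/380 = -206/95.
Residuals: 2/95, -26/95, 136/95, -68/95, -96/95, 52/95; SSR = 376/95.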